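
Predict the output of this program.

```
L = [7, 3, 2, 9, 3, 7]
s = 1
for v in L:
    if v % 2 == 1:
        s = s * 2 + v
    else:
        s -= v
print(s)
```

v=7: odd, s = 1*2+7 = 9
v=3: odd, s = 9*2+3 = 21
v=2: not odd, s = 21-2 = 19
v=9: odd, s = 19*2+9 = 47
v=3: odd, s = 47*2+3 = 97
v=7: odd, s = 97*2+7 = 201

201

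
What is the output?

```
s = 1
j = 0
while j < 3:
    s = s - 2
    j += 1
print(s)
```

-5

j=0: s = 1-2 = -1
j=1: s = (-1)-2 = -3
j=2: s = (-3)-2 = -5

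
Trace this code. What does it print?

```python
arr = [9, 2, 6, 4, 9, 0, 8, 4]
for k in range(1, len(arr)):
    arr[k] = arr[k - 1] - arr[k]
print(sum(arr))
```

-54

k=1: arr[1] = 9-2 = 7 → [9, 7, 6, 4, 9, 0, 8, 4]
k=2: arr[2] = 7-6 = 1 → [9, 7, 1, 4, 9, 0, 8, 4]
k=3: arr[3] = 1-4 = -3 → [9, 7, 1, -3, 9, 0, 8, 4]
k=4: arr[4] = (-3)-9 = -12 → [9, 7, 1, -3, -12, 0, 8, 4]
k=5: arr[5] = (-12)-0 = -12 → [9, 7, 1, -3, -12, -12, 8, 4]
k=6: arr[6] = (-12)-8 = -20 → [9, 7, 1, -3, -12, -12, -20, 4]
k=7: arr[7] = (-20)-4 = -24 → [9, 7, 1, -3, -12, -12, -20, -24]
sum = -54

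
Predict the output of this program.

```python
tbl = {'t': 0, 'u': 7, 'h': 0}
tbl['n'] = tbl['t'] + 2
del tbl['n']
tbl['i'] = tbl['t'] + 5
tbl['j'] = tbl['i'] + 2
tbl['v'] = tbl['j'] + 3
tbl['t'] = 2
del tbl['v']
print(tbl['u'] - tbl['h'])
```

tbl['n'] = tbl['t']+2 = 2 → {'t': 0, 'u': 7, 'h': 0, 'n': 2}
del 'n' → {'t': 0, 'u': 7, 'h': 0}
tbl['i'] = tbl['t']+5 = 5 → {'t': 0, 'u': 7, 'h': 0, 'i': 5}
tbl['j'] = tbl['i']+2 = 7 → {'t': 0, 'u': 7, 'h': 0, 'i': 5, 'j': 7}
tbl['v'] = tbl['j']+3 = 10 → {'t': 0, 'u': 7, 'h': 0, 'i': 5, 'j': 7, 'v': 10}
tbl['t'] = 2 → {'t': 2, 'u': 7, 'h': 0, 'i': 5, 'j': 7, 'v': 10}
del 'v' → {'t': 2, 'u': 7, 'h': 0, 'i': 5, 'j': 7}
tbl['u']-tbl['h'] = 7-0 = 7

7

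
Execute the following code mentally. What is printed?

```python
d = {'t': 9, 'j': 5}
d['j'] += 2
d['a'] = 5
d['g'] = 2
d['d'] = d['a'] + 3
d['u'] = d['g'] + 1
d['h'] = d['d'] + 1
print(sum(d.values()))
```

43

d['j'] = 5+2 = 7 → {'t': 9, 'j': 7}
d['a'] = 5 → {'t': 9, 'j': 7, 'a': 5}
d['g'] = 2 → {'t': 9, 'j': 7, 'a': 5, 'g': 2}
d['d'] = d['a']+3 = 8 → {'t': 9, 'j': 7, 'a': 5, 'g': 2, 'd': 8}
d['u'] = d['g']+1 = 3 → {'t': 9, 'j': 7, 'a': 5, 'g': 2, 'd': 8, 'u': 3}
d['h'] = d['d']+1 = 9 → {'t': 9, 'j': 7, 'a': 5, 'g': 2, 'd': 8, 'u': 3, 'h': 9}
sum of values = 43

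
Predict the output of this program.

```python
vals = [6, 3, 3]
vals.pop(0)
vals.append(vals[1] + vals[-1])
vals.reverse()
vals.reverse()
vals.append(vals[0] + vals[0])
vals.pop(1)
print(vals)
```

[3, 6, 6]

pop(0) removes 6 → [3, 3]
append vals[1]+vals[-1] = 3+3 = 6 → [3, 3, 6]
reverse → [6, 3, 3]
reverse → [3, 3, 6]
append vals[0]+vals[0] = 3+3 = 6 → [3, 3, 6, 6]
pop(1) removes 3 → [3, 6, 6]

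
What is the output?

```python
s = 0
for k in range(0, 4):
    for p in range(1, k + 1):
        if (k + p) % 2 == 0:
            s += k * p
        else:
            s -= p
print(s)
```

k=1,p=1: even sum, s = 0+1 = 1
k=2,p=1: odd sum, s = 1-1 = 0
k=2,p=2: even sum, s = 0+4 = 4
k=3,p=1: even sum, s = 4+3 = 7
k=3,p=2: odd sum, s = 7-2 = 5
k=3,p=3: even sum, s = 5+9 = 14

14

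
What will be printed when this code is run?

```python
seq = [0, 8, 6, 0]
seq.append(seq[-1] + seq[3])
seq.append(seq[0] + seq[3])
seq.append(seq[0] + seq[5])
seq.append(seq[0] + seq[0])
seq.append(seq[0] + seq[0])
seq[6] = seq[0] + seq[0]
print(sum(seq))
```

append seq[-1]+seq[3] = 0+0 = 0 → [0, 8, 6, 0, 0]
append seq[0]+seq[3] = 0+0 = 0 → [0, 8, 6, 0, 0, 0]
append seq[0]+seq[5] = 0+0 = 0 → [0, 8, 6, 0, 0, 0, 0]
append seq[0]+seq[0] = 0+0 = 0 → [0, 8, 6, 0, 0, 0, 0, 0]
append seq[0]+seq[0] = 0+0 = 0 → [0, 8, 6, 0, 0, 0, 0, 0, 0]
seq[6] = seq[0]+seq[0] = 0+0 = 0 → [0, 8, 6, 0, 0, 0, 0, 0, 0]
sum = 14

14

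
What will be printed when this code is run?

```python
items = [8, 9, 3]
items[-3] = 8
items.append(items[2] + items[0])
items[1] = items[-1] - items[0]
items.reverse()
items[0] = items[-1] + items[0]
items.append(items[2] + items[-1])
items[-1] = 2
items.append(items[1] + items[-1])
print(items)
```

items[-3] = 8 → [8, 9, 3]
append items[2]+items[0] = 3+8 = 11 → [8, 9, 3, 11]
items[1] = items[-1]-items[0] = 11-8 = 3 → [8, 3, 3, 11]
reverse → [11, 3, 3, 8]
items[0] = items[-1]+items[0] = 8+11 = 19 → [19, 3, 3, 8]
append items[2]+items[-1] = 3+8 = 11 → [19, 3, 3, 8, 11]
items[-1] = 2 → [19, 3, 3, 8, 2]
append items[1]+items[-1] = 3+2 = 5 → [19, 3, 3, 8, 2, 5]

[19, 3, 3, 8, 2, 5]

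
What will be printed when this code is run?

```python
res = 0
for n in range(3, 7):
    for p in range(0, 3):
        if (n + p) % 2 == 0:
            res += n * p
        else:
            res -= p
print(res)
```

n=3,p=0: odd sum, res = 0-0 = 0
n=3,p=1: even sum, res = 0+3 = 3
n=3,p=2: odd sum, res = 3-2 = 1
n=4,p=0: even sum, res = 1+0 = 1
n=4,p=1: odd sum, res = 1-1 = 0
n=4,p=2: even sum, res = 0+8 = 8
n=5,p=0: odd sum, res = 8-0 = 8
n=5,p=1: even sum, res = 8+5 = 13
n=5,p=2: odd sum, res = 13-2 = 11
n=6,p=0: even sum, res = 11+0 = 11
n=6,p=1: odd sum, res = 11-1 = 10
n=6,p=2: even sum, res = 10+12 = 22

22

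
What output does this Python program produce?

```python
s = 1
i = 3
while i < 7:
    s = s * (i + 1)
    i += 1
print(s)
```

840

i=3: s = 1*4 = 4
i=4: s = 4*5 = 20
i=5: s = 20*6 = 120
i=6: s = 120*7 = 840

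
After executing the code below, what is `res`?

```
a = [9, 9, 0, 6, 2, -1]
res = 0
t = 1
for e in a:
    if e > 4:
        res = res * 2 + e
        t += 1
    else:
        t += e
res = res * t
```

e=9: >4, res = 0*2+9 = 9; t=2
e=9: >4, res = 9*2+9 = 27; t=3
e=0: not >4; t=3
e=6: >4, res = 27*2+6 = 60; t=4
e=2: not >4; t=6
e=-1: not >4; t=5
res*t = 60*5 = 300

300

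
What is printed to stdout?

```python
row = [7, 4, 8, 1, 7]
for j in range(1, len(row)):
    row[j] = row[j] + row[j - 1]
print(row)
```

j=1: row[1] = 4+7 = 11 → [7, 11, 8, 1, 7]
j=2: row[2] = 8+11 = 19 → [7, 11, 19, 1, 7]
j=3: row[3] = 1+19 = 20 → [7, 11, 19, 20, 7]
j=4: row[4] = 7+20 = 27 → [7, 11, 19, 20, 27]

[7, 11, 19, 20, 27]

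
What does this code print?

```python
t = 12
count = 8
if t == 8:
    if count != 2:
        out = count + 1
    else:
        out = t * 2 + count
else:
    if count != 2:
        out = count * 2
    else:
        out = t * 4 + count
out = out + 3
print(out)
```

t=12, count=8
t == 8 is False; count != 2 is True
→ out = count * 2 = 16
out = 16+3 = 19

19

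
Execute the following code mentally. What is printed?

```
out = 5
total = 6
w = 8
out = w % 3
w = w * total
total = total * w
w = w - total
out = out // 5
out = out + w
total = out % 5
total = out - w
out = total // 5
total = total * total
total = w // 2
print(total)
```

out = 8%3 = 2
w = 8*6 = 48
total = 6*48 = 288
w = 48-288 = -240
out = 2//5 = 0
out = 0+(-240) = -240
total = (-240)%5 = 0
total = (-240)-(-240) = 0
out = 0//5 = 0
total = 0*0 = 0
total = (-240)//2 = -120

-120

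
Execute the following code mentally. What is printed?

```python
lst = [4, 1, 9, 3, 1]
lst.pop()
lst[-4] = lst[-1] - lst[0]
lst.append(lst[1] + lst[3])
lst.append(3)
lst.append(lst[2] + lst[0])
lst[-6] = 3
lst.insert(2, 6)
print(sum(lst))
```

pop() removes 1 → [4, 1, 9, 3]
lst[-4] = lst[-1]-lst[0] = 3-4 = -1 → [-1, 1, 9, 3]
append lst[1]+lst[3] = 1+3 = 4 → [-1, 1, 9, 3, 4]
append 3 → [-1, 1, 9, 3, 4, 3]
append lst[2]+lst[0] = 9+(-1) = 8 → [-1, 1, 9, 3, 4, 3, 8]
lst[-6] = 3 → [-1, 3, 9, 3, 4, 3, 8]
insert 6 at 2 → [-1, 3, 6, 9, 3, 4, 3, 8]
sum = 35

35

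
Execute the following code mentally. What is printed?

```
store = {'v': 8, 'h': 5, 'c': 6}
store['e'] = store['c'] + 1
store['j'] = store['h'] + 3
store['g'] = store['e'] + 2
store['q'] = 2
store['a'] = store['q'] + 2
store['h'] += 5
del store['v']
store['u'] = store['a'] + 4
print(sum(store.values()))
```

54

store['e'] = store['c']+1 = 7 → {'v': 8, 'h': 5, 'c': 6, 'e': 7}
store['j'] = store['h']+3 = 8 → {'v': 8, 'h': 5, 'c': 6, 'e': 7, 'j': 8}
store['g'] = store['e']+2 = 9 → {'v': 8, 'h': 5, 'c': 6, 'e': 7, 'j': 8, 'g': 9}
store['q'] = 2 → {'v': 8, 'h': 5, 'c': 6, 'e': 7, 'j': 8, 'g': 9, 'q': 2}
store['a'] = store['q']+2 = 4 → {'v': 8, 'h': 5, 'c': 6, 'e': 7, 'j': 8, 'g': 9, 'q': 2, 'a': 4}
store['h'] = 5+5 = 10 → {'v': 8, 'h': 10, 'c': 6, 'e': 7, 'j': 8, 'g': 9, 'q': 2, 'a': 4}
del 'v' → {'h': 10, 'c': 6, 'e': 7, 'j': 8, 'g': 9, 'q': 2, 'a': 4}
store['u'] = store['a']+4 = 8 → {'h': 10, 'c': 6, 'e': 7, 'j': 8, 'g': 9, 'q': 2, 'a': 4, 'u': 8}
sum of values = 54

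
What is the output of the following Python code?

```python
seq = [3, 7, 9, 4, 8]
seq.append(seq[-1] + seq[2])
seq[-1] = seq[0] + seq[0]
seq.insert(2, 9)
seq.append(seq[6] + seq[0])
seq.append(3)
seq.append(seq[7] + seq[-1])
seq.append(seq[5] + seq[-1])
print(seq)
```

[3, 7, 9, 9, 4, 8, 6, 9, 3, 12, 20]

append seq[-1]+seq[2] = 8+9 = 17 → [3, 7, 9, 4, 8, 17]
seq[-1] = seq[0]+seq[0] = 3+3 = 6 → [3, 7, 9, 4, 8, 6]
insert 9 at 2 → [3, 7, 9, 9, 4, 8, 6]
append seq[6]+seq[0] = 6+3 = 9 → [3, 7, 9, 9, 4, 8, 6, 9]
append 3 → [3, 7, 9, 9, 4, 8, 6, 9, 3]
append seq[7]+seq[-1] = 9+3 = 12 → [3, 7, 9, 9, 4, 8, 6, 9, 3, 12]
append seq[5]+seq[-1] = 8+12 = 20 → [3, 7, 9, 9, 4, 8, 6, 9, 3, 12, 20]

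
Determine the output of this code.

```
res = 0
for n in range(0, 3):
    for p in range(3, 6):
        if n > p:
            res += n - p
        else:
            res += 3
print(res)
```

27

n=0,p=3: not 0>3, res = 0+3 = 3
n=0,p=4: not 0>4, res = 3+3 = 6
n=0,p=5: not 0>5, res = 6+3 = 9
n=1,p=3: not 1>3, res = 9+3 = 12
n=1,p=4: not 1>4, res = 12+3 = 15
n=1,p=5: not 1>5, res = 15+3 = 18
n=2,p=3: not 2>3, res = 18+3 = 21
n=2,p=4: not 2>4, res = 21+3 = 24
n=2,p=5: not 2>5, res = 24+3 = 27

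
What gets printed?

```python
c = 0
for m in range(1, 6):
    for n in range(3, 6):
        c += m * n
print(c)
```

180

m=1,n=3: c = 0+3 = 3
m=1,n=4: c = 3+4 = 7
m=1,n=5: c = 7+5 = 12
m=2,n=3: c = 12+6 = 18
m=2,n=4: c = 18+8 = 26
m=2,n=5: c = 26+10 = 36
m=3,n=3: c = 36+9 = 45
m=3,n=4: c = 45+12 = 57
m=3,n=5: c = 57+15 = 72
m=4,n=3: c = 72+12 = 84
m=4,n=4: c = 84+16 = 100
m=4,n=5: c = 100+20 = 120
m=5,n=3: c = 120+15 = 135
m=5,n=4: c = 135+20 = 155
m=5,n=5: c = 155+25 = 180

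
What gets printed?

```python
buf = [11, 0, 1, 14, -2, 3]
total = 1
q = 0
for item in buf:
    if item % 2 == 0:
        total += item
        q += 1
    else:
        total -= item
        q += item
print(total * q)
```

-36

item=11: not even, total = 1-11 = -10; q=11
item=0: even, total = (-10)+0 = -10; q=12
item=1: not even, total = (-10)-1 = -11; q=13
item=14: even, total = (-11)+14 = 3; q=14
item=-2: even, total = 3+(-2) = 1; q=15
item=3: not even, total = 1-3 = -2; q=18
total*q = (-2)*18 = -36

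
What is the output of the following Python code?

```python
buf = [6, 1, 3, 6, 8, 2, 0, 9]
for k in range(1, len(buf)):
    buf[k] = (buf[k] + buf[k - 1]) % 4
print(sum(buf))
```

18

k=1: buf[1] = (1+6)%4 = 3 → [6, 3, 3, 6, 8, 2, 0, 9]
k=2: buf[2] = (3+3)%4 = 2 → [6, 3, 2, 6, 8, 2, 0, 9]
k=3: buf[3] = (6+2)%4 = 0 → [6, 3, 2, 0, 8, 2, 0, 9]
k=4: buf[4] = (8+0)%4 = 0 → [6, 3, 2, 0, 0, 2, 0, 9]
k=5: buf[5] = (2+0)%4 = 2 → [6, 3, 2, 0, 0, 2, 0, 9]
k=6: buf[6] = (0+2)%4 = 2 → [6, 3, 2, 0, 0, 2, 2, 9]
k=7: buf[7] = (9+2)%4 = 3 → [6, 3, 2, 0, 0, 2, 2, 3]
sum = 18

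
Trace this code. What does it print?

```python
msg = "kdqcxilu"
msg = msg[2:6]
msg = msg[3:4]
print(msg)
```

slice [2:6] → 'qcxi'
slice [3:4] → 'i'

i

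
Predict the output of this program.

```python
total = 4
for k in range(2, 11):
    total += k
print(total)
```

k=2: total = 4+2 = 6
k=3: total = 6+3 = 9
k=4: total = 9+4 = 13
k=5: total = 13+5 = 18
k=6: total = 18+6 = 24
k=7: total = 24+7 = 31
k=8: total = 31+8 = 39
k=9: total = 39+9 = 48
k=10: total = 48+10 = 58

58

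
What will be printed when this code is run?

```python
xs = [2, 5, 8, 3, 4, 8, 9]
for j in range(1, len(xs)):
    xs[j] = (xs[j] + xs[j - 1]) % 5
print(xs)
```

j=1: xs[1] = (5+2)%5 = 2 → [2, 2, 8, 3, 4, 8, 9]
j=2: xs[2] = (8+2)%5 = 0 → [2, 2, 0, 3, 4, 8, 9]
j=3: xs[3] = (3+0)%5 = 3 → [2, 2, 0, 3, 4, 8, 9]
j=4: xs[4] = (4+3)%5 = 2 → [2, 2, 0, 3, 2, 8, 9]
j=5: xs[5] = (8+2)%5 = 0 → [2, 2, 0, 3, 2, 0, 9]
j=6: xs[6] = (9+0)%5 = 4 → [2, 2, 0, 3, 2, 0, 4]

[2, 2, 0, 3, 2, 0, 4]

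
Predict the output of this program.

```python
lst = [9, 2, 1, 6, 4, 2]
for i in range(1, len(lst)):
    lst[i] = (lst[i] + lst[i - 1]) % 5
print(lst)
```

i=1: lst[1] = (2+9)%5 = 1 → [9, 1, 1, 6, 4, 2]
i=2: lst[2] = (1+1)%5 = 2 → [9, 1, 2, 6, 4, 2]
i=3: lst[3] = (6+2)%5 = 3 → [9, 1, 2, 3, 4, 2]
i=4: lst[4] = (4+3)%5 = 2 → [9, 1, 2, 3, 2, 2]
i=5: lst[5] = (2+2)%5 = 4 → [9, 1, 2, 3, 2, 4]

[9, 1, 2, 3, 2, 4]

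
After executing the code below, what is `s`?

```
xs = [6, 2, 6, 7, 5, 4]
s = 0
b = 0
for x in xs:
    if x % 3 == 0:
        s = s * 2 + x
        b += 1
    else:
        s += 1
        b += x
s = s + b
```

43

x=6: %3==0, s = 0*2+6 = 6; b=1
x=2: not %3==0, s = 6+1 = 7; b=3
x=6: %3==0, s = 7*2+6 = 20; b=4
x=7: not %3==0, s = 20+1 = 21; b=11
x=5: not %3==0, s = 21+1 = 22; b=16
x=4: not %3==0, s = 22+1 = 23; b=20
s+b = 23+20 = 43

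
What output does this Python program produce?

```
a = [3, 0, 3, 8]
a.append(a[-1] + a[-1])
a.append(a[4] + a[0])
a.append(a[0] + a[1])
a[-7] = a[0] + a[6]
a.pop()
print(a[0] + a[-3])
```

14

append a[-1]+a[-1] = 8+8 = 16 → [3, 0, 3, 8, 16]
append a[4]+a[0] = 16+3 = 19 → [3, 0, 3, 8, 16, 19]
append a[0]+a[1] = 3+0 = 3 → [3, 0, 3, 8, 16, 19, 3]
a[-7] = a[0]+a[6] = 3+3 = 6 → [6, 0, 3, 8, 16, 19, 3]
pop() removes 3 → [6, 0, 3, 8, 16, 19]
a[0]+a[-3] = 6+8 = 14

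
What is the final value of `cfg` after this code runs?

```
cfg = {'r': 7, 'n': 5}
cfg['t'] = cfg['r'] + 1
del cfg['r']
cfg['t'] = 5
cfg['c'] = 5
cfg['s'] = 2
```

cfg['t'] = cfg['r']+1 = 8 → {'r': 7, 'n': 5, 't': 8}
del 'r' → {'n': 5, 't': 8}
cfg['t'] = 5 → {'n': 5, 't': 5}
cfg['c'] = 5 → {'n': 5, 't': 5, 'c': 5}
cfg['s'] = 2 → {'n': 5, 't': 5, 'c': 5, 's': 2}

{'n': 5, 't': 5, 'c': 5, 's': 2}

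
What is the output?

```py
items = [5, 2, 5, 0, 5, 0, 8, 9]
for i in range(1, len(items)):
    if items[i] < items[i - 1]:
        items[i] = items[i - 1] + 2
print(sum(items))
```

i=1: 2<5, items[1] = 5+2 = 7 → [5, 7, 5, 0, 5, 0, 8, 9]
i=2: 5<7, items[2] = 7+2 = 9 → [5, 7, 9, 0, 5, 0, 8, 9]
i=3: 0<9, items[3] = 9+2 = 11 → [5, 7, 9, 11, 5, 0, 8, 9]
i=4: 5<11, items[4] = 11+2 = 13 → [5, 7, 9, 11, 13, 0, 8, 9]
i=5: 0<13, items[5] = 13+2 = 15 → [5, 7, 9, 11, 13, 15, 8, 9]
i=6: 8<15, items[6] = 15+2 = 17 → [5, 7, 9, 11, 13, 15, 17, 9]
i=7: 9<17, items[7] = 17+2 = 19 → [5, 7, 9, 11, 13, 15, 17, 19]
sum = 96

96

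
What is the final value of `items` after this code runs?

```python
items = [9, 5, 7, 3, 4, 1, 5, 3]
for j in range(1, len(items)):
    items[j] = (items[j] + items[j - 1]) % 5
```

[9, 4, 1, 4, 3, 4, 4, 2]

j=1: items[1] = (5+9)%5 = 4 → [9, 4, 7, 3, 4, 1, 5, 3]
j=2: items[2] = (7+4)%5 = 1 → [9, 4, 1, 3, 4, 1, 5, 3]
j=3: items[3] = (3+1)%5 = 4 → [9, 4, 1, 4, 4, 1, 5, 3]
j=4: items[4] = (4+4)%5 = 3 → [9, 4, 1, 4, 3, 1, 5, 3]
j=5: items[5] = (1+3)%5 = 4 → [9, 4, 1, 4, 3, 4, 5, 3]
j=6: items[6] = (5+4)%5 = 4 → [9, 4, 1, 4, 3, 4, 4, 3]
j=7: items[7] = (3+4)%5 = 2 → [9, 4, 1, 4, 3, 4, 4, 2]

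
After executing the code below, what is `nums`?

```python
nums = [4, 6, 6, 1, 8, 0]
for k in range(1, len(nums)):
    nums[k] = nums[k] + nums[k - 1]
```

[4, 10, 16, 17, 25, 25]

k=1: nums[1] = 6+4 = 10 → [4, 10, 6, 1, 8, 0]
k=2: nums[2] = 6+10 = 16 → [4, 10, 16, 1, 8, 0]
k=3: nums[3] = 1+16 = 17 → [4, 10, 16, 17, 8, 0]
k=4: nums[4] = 8+17 = 25 → [4, 10, 16, 17, 25, 0]
k=5: nums[5] = 0+25 = 25 → [4, 10, 16, 17, 25, 25]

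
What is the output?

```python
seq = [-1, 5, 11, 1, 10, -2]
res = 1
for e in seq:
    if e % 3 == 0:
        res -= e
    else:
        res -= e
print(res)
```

e=-1: not %3==0, res = 1-(-1) = 2
e=5: not %3==0, res = 2-5 = -3
e=11: not %3==0, res = (-3)-11 = -14
e=1: not %3==0, res = (-14)-1 = -15
e=10: not %3==0, res = (-15)-10 = -25
e=-2: not %3==0, res = (-25)-(-2) = -23

-23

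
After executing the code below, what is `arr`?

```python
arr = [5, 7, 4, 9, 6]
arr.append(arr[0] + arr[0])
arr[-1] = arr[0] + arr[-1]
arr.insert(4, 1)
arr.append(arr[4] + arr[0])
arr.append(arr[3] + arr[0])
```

append arr[0]+arr[0] = 5+5 = 10 → [5, 7, 4, 9, 6, 10]
arr[-1] = arr[0]+arr[-1] = 5+10 = 15 → [5, 7, 4, 9, 6, 15]
insert 1 at 4 → [5, 7, 4, 9, 1, 6, 15]
append arr[4]+arr[0] = 1+5 = 6 → [5, 7, 4, 9, 1, 6, 15, 6]
append arr[3]+arr[0] = 9+5 = 14 → [5, 7, 4, 9, 1, 6, 15, 6, 14]

[5, 7, 4, 9, 1, 6, 15, 6, 14]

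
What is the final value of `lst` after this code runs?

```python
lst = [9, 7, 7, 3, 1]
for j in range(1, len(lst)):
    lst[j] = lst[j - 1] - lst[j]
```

[9, 2, -5, -8, -9]

j=1: lst[1] = 9-7 = 2 → [9, 2, 7, 3, 1]
j=2: lst[2] = 2-7 = -5 → [9, 2, -5, 3, 1]
j=3: lst[3] = (-5)-3 = -8 → [9, 2, -5, -8, 1]
j=4: lst[4] = (-8)-1 = -9 → [9, 2, -5, -8, -9]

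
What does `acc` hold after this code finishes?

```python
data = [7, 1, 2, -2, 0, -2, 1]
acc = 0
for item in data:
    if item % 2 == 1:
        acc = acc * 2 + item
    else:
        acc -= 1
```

item=7: odd, acc = 0*2+7 = 7
item=1: odd, acc = 7*2+1 = 15
item=2: not odd, acc = 15-1 = 14
item=-2: not odd, acc = 14-1 = 13
item=0: not odd, acc = 13-1 = 12
item=-2: not odd, acc = 12-1 = 11
item=1: odd, acc = 11*2+1 = 23

23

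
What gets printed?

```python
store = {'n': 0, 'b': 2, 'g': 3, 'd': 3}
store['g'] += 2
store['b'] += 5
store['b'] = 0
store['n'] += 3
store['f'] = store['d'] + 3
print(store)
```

store['g'] = 3+2 = 5 → {'n': 0, 'b': 2, 'g': 5, 'd': 3}
store['b'] = 2+5 = 7 → {'n': 0, 'b': 7, 'g': 5, 'd': 3}
store['b'] = 0 → {'n': 0, 'b': 0, 'g': 5, 'd': 3}
store['n'] = 0+3 = 3 → {'n': 3, 'b': 0, 'g': 5, 'd': 3}
store['f'] = store['d']+3 = 6 → {'n': 3, 'b': 0, 'g': 5, 'd': 3, 'f': 6}

{'n': 3, 'b': 0, 'g': 5, 'd': 3, 'f': 6}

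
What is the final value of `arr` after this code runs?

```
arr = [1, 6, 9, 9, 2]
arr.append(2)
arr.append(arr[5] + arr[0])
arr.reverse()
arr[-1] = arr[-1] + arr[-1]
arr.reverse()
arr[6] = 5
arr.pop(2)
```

[2, 6, 9, 2, 2, 5]

append 2 → [1, 6, 9, 9, 2, 2]
append arr[5]+arr[0] = 2+1 = 3 → [1, 6, 9, 9, 2, 2, 3]
reverse → [3, 2, 2, 9, 9, 6, 1]
arr[-1] = arr[-1]+arr[-1] = 1+1 = 2 → [3, 2, 2, 9, 9, 6, 2]
reverse → [2, 6, 9, 9, 2, 2, 3]
arr[6] = 5 → [2, 6, 9, 9, 2, 2, 5]
pop(2) removes 9 → [2, 6, 9, 2, 2, 5]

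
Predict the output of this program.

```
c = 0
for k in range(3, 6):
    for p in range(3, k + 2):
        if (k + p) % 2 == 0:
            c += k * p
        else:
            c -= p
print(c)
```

k=3,p=3: even sum, c = 0+9 = 9
k=3,p=4: odd sum, c = 9-4 = 5
k=4,p=3: odd sum, c = 5-3 = 2
k=4,p=4: even sum, c = 2+16 = 18
k=4,p=5: odd sum, c = 18-5 = 13
k=5,p=3: even sum, c = 13+15 = 28
k=5,p=4: odd sum, c = 28-4 = 24
k=5,p=5: even sum, c = 24+25 = 49
k=5,p=6: odd sum, c = 49-6 = 43

43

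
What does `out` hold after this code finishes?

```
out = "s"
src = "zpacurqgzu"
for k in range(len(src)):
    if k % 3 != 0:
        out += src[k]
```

k=0: skip
k=1: add 'p' → 'sp'
k=2: add 'a' → 'spa'
k=3: skip
k=4: add 'u' → 'spau'
k=5: add 'r' → 'spaur'
k=6: skip
k=7: add 'g' → 'spaurg'
k=8: add 'z' → 'spaurgz'
k=9: skip

'spaurgz'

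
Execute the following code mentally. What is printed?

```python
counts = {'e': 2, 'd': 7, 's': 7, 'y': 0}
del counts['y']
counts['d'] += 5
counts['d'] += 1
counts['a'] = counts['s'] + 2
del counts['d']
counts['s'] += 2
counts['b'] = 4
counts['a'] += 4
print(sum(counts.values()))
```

28

del 'y' → {'e': 2, 'd': 7, 's': 7}
counts['d'] = 7+5 = 12 → {'e': 2, 'd': 12, 's': 7}
counts['d'] = 12+1 = 13 → {'e': 2, 'd': 13, 's': 7}
counts['a'] = counts['s']+2 = 9 → {'e': 2, 'd': 13, 's': 7, 'a': 9}
del 'd' → {'e': 2, 's': 7, 'a': 9}
counts['s'] = 7+2 = 9 → {'e': 2, 's': 9, 'a': 9}
counts['b'] = 4 → {'e': 2, 's': 9, 'a': 9, 'b': 4}
counts['a'] = 9+4 = 13 → {'e': 2, 's': 9, 'a': 13, 'b': 4}
sum of values = 28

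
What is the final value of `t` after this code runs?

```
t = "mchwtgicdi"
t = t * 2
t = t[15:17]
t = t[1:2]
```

'i'

repeat ×2 → 'mchwtgicdimchwtgicdi'
slice [15:17] → 'gi'
slice [1:2] → 'i'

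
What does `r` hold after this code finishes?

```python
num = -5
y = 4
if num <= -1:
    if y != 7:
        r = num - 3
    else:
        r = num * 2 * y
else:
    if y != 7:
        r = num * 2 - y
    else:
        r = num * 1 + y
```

-8

num=-5, y=4
num <= -1 is True; y != 7 is True
→ r = num - 3 = -8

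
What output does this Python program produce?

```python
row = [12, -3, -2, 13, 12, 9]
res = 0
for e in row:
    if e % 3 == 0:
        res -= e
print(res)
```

e=12: %3==0, res = 0-12 = -12
e=-3: %3==0, res = (-12)-(-3) = -9
e=-2: not %3==0
e=13: not %3==0
e=12: %3==0, res = (-9)-12 = -21
e=9: %3==0, res = (-21)-9 = -30

-30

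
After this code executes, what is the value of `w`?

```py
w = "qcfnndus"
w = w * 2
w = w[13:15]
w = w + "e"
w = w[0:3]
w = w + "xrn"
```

'duexrn'

repeat ×2 → 'qcfnndusqcfnndus'
slice [13:15] → 'du'
+ 'e' → 'due'
slice [0:3] → 'due'
+ 'xrn' → 'duexrn'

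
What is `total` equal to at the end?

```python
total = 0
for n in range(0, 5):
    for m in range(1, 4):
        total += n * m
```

60

n=0,m=1: total = 0+0 = 0
n=0,m=2: total = 0+0 = 0
n=0,m=3: total = 0+0 = 0
n=1,m=1: total = 0+1 = 1
n=1,m=2: total = 1+2 = 3
n=1,m=3: total = 3+3 = 6
n=2,m=1: total = 6+2 = 8
n=2,m=2: total = 8+4 = 12
n=2,m=3: total = 12+6 = 18
n=3,m=1: total = 18+3 = 21
n=3,m=2: total = 21+6 = 27
n=3,m=3: total = 27+9 = 36
n=4,m=1: total = 36+4 = 40
n=4,m=2: total = 40+8 = 48
n=4,m=3: total = 48+12 = 60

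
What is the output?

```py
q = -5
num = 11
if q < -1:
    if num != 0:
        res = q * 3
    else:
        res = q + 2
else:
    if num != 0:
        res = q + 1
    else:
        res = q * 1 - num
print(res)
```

q=-5, num=11
q < -1 is True; num != 0 is True
→ res = q * 3 = -15

-15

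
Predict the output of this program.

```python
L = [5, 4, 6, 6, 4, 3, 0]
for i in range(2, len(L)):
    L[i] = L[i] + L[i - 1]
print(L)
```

[5, 4, 10, 16, 20, 23, 23]

i=2: L[2] = 6+4 = 10 → [5, 4, 10, 6, 4, 3, 0]
i=3: L[3] = 6+10 = 16 → [5, 4, 10, 16, 4, 3, 0]
i=4: L[4] = 4+16 = 20 → [5, 4, 10, 16, 20, 3, 0]
i=5: L[5] = 3+20 = 23 → [5, 4, 10, 16, 20, 23, 0]
i=6: L[6] = 0+23 = 23 → [5, 4, 10, 16, 20, 23, 23]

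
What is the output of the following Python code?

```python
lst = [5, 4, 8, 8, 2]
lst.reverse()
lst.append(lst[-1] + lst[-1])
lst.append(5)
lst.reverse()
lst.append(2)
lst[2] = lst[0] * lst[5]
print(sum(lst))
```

79

reverse → [2, 8, 8, 4, 5]
append lst[-1]+lst[-1] = 5+5 = 10 → [2, 8, 8, 4, 5, 10]
append 5 → [2, 8, 8, 4, 5, 10, 5]
reverse → [5, 10, 5, 4, 8, 8, 2]
append 2 → [5, 10, 5, 4, 8, 8, 2, 2]
lst[2] = lst[0]*lst[5] = 5*8 = 40 → [5, 10, 40, 4, 8, 8, 2, 2]
sum = 79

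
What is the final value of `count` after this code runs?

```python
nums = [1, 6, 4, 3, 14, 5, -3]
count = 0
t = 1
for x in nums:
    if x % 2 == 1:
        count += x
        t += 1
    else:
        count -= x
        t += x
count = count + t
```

11

x=1: odd, count = 0+1 = 1; t=2
x=6: not odd, count = 1-6 = -5; t=8
x=4: not odd, count = (-5)-4 = -9; t=12
x=3: odd, count = (-9)+3 = -6; t=13
x=14: not odd, count = (-6)-14 = -20; t=27
x=5: odd, count = (-20)+5 = -15; t=28
x=-3: odd, count = (-15)+(-3) = -18; t=29
count+t = (-18)+29 = 11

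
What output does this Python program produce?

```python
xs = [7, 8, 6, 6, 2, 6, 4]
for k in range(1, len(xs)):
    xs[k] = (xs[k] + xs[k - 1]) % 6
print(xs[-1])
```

k=1: xs[1] = (8+7)%6 = 3 → [7, 3, 6, 6, 2, 6, 4]
k=2: xs[2] = (6+3)%6 = 3 → [7, 3, 3, 6, 2, 6, 4]
k=3: xs[3] = (6+3)%6 = 3 → [7, 3, 3, 3, 2, 6, 4]
k=4: xs[4] = (2+3)%6 = 5 → [7, 3, 3, 3, 5, 6, 4]
k=5: xs[5] = (6+5)%6 = 5 → [7, 3, 3, 3, 5, 5, 4]
k=6: xs[6] = (4+5)%6 = 3 → [7, 3, 3, 3, 5, 5, 3]

3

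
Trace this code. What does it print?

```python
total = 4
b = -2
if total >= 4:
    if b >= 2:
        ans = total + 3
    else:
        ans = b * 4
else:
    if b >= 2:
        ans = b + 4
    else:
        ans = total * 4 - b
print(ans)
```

-8

total=4, b=-2
total >= 4 is True; b >= 2 is False
→ ans = b * 4 = -8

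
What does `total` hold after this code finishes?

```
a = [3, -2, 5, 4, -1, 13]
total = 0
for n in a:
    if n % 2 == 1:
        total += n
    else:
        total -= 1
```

n=3: odd, total = 0+3 = 3
n=-2: not odd, total = 3-1 = 2
n=5: odd, total = 2+5 = 7
n=4: not odd, total = 7-1 = 6
n=-1: odd, total = 6+(-1) = 5
n=13: odd, total = 5+13 = 18

18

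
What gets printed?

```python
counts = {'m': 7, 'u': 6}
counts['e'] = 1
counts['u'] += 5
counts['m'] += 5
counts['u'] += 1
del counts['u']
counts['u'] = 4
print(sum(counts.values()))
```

17

counts['e'] = 1 → {'m': 7, 'u': 6, 'e': 1}
counts['u'] = 6+5 = 11 → {'m': 7, 'u': 11, 'e': 1}
counts['m'] = 7+5 = 12 → {'m': 12, 'u': 11, 'e': 1}
counts['u'] = 11+1 = 12 → {'m': 12, 'u': 12, 'e': 1}
del 'u' → {'m': 12, 'e': 1}
counts['u'] = 4 → {'m': 12, 'e': 1, 'u': 4}
sum of values = 17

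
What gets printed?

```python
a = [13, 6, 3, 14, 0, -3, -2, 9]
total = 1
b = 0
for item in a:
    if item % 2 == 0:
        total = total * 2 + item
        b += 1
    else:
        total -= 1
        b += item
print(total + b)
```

item=13: not even, total = 1-1 = 0; b=13
item=6: even, total = 0*2+6 = 6; b=14
item=3: not even, total = 6-1 = 5; b=17
item=14: even, total = 5*2+14 = 24; b=18
item=0: even, total = 24*2+0 = 48; b=19
item=-3: not even, total = 48-1 = 47; b=16
item=-2: even, total = 47*2+(-2) = 92; b=17
item=9: not even, total = 92-1 = 91; b=26
total+b = 91+26 = 117

117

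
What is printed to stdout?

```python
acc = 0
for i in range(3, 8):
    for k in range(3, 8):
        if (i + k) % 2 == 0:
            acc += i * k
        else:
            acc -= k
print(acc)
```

i=3,k=3: even sum, acc = 0+9 = 9
i=3,k=4: odd sum, acc = 9-4 = 5
i=3,k=5: even sum, acc = 5+15 = 20
i=3,k=6: odd sum, acc = 20-6 = 14
i=3,k=7: even sum, acc = 14+21 = 35
i=4,k=3: odd sum, acc = 35-3 = 32
i=4,k=4: even sum, acc = 32+16 = 48
i=4,k=5: odd sum, acc = 48-5 = 43
i=4,k=6: even sum, acc = 43+24 = 67
i=4,k=7: odd sum, acc = 67-7 = 60
i=5,k=3: even sum, acc = 60+15 = 75
i=5,k=4: odd sum, acc = 75-4 = 71
i=5,k=5: even sum, acc = 71+25 = 96
i=5,k=6: odd sum, acc = 96-6 = 90
i=5,k=7: even sum, acc = 90+35 = 125
i=6,k=3: odd sum, acc = 125-3 = 122
i=6,k=4: even sum, acc = 122+24 = 146
i=6,k=5: odd sum, acc = 146-5 = 141
i=6,k=6: even sum, acc = 141+36 = 177
i=6,k=7: odd sum, acc = 177-7 = 170
i=7,k=3: even sum, acc = 170+21 = 191
i=7,k=4: odd sum, acc = 191-4 = 187
i=7,k=5: even sum, acc = 187+35 = 222
i=7,k=6: odd sum, acc = 222-6 = 216
i=7,k=7: even sum, acc = 216+49 = 265

265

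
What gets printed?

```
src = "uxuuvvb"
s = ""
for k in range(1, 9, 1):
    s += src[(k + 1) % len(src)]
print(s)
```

uuvvbuxu

k=1: add src[2]='u' → 'u'
k=2: add src[3]='u' → 'uu'
k=3: add src[4]='v' → 'uuv'
k=4: add src[5]='v' → 'uuvv'
k=5: add src[6]='b' → 'uuvvb'
k=6: add src[0]='u' → 'uuvvbu'
k=7: add src[1]='x' → 'uuvvbux'
k=8: add src[2]='u' → 'uuvvbuxu'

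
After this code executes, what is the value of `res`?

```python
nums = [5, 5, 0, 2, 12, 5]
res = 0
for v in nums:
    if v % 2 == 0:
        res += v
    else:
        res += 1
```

17

v=5: not even, res = 0+1 = 1
v=5: not even, res = 1+1 = 2
v=0: even, res = 2+0 = 2
v=2: even, res = 2+2 = 4
v=12: even, res = 4+12 = 16
v=5: not even, res = 16+1 = 17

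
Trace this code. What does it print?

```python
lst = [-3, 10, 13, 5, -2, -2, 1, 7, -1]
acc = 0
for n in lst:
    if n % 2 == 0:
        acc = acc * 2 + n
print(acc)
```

34

n=-3: not even
n=10: even, acc = 0*2+10 = 10
n=13: not even
n=5: not even
n=-2: even, acc = 10*2+(-2) = 18
n=-2: even, acc = 18*2+(-2) = 34
n=1: not even
n=7: not even
n=-1: not even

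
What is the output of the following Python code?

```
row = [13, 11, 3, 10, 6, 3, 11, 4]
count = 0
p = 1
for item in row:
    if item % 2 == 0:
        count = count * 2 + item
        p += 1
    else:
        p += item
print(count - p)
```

11

item=13: not even; p=14
item=11: not even; p=25
item=3: not even; p=28
item=10: even, count = 0*2+10 = 10; p=29
item=6: even, count = 10*2+6 = 26; p=30
item=3: not even; p=33
item=11: not even; p=44
item=4: even, count = 26*2+4 = 56; p=45
count-p = 56-45 = 11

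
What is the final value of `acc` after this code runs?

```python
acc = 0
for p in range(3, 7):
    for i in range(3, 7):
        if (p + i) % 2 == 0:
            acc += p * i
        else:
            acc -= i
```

128

p=3,i=3: even sum, acc = 0+9 = 9
p=3,i=4: odd sum, acc = 9-4 = 5
p=3,i=5: even sum, acc = 5+15 = 20
p=3,i=6: odd sum, acc = 20-6 = 14
p=4,i=3: odd sum, acc = 14-3 = 11
p=4,i=4: even sum, acc = 11+16 = 27
p=4,i=5: odd sum, acc = 27-5 = 22
p=4,i=6: even sum, acc = 22+24 = 46
p=5,i=3: even sum, acc = 46+15 = 61
p=5,i=4: odd sum, acc = 61-4 = 57
p=5,i=5: even sum, acc = 57+25 = 82
p=5,i=6: odd sum, acc = 82-6 = 76
p=6,i=3: odd sum, acc = 76-3 = 73
p=6,i=4: even sum, acc = 73+24 = 97
p=6,i=5: odd sum, acc = 97-5 = 92
p=6,i=6: even sum, acc = 92+36 = 128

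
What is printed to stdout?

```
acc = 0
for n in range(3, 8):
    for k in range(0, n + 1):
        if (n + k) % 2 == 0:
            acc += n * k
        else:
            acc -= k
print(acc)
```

n=3,k=0: odd sum, acc = 0-0 = 0
n=3,k=1: even sum, acc = 0+3 = 3
n=3,k=2: odd sum, acc = 3-2 = 1
n=3,k=3: even sum, acc = 1+9 = 10
n=4,k=0: even sum, acc = 10+0 = 10
n=4,k=1: odd sum, acc = 10-1 = 9
n=4,k=2: even sum, acc = 9+8 = 17
n=4,k=3: odd sum, acc = 17-3 = 14
n=4,k=4: even sum, acc = 14+16 = 30
n=5,k=0: odd sum, acc = 30-0 = 30
n=5,k=1: even sum, acc = 30+5 = 35
n=5,k=2: odd sum, acc = 35-2 = 33
n=5,k=3: even sum, acc = 33+15 = 48
n=5,k=4: odd sum, acc = 48-4 = 44
n=5,k=5: even sum, acc = 44+25 = 69
n=6,k=0: even sum, acc = 69+0 = 69
n=6,k=1: odd sum, acc = 69-1 = 68
n=6,k=2: even sum, acc = 68+12 = 80
n=6,k=3: odd sum, acc = 80-3 = 77
n=6,k=4: even sum, acc = 77+24 = 101
n=6,k=5: odd sum, acc = 101-5 = 96
n=6,k=6: even sum, acc = 96+36 = 132
n=7,k=0: odd sum, acc = 132-0 = 132
n=7,k=1: even sum, acc = 132+7 = 139
n=7,k=2: odd sum, acc = 139-2 = 137
n=7,k=3: even sum, acc = 137+21 = 158
n=7,k=4: odd sum, acc = 158-4 = 154
n=7,k=5: even sum, acc = 154+35 = 189
n=7,k=6: odd sum, acc = 189-6 = 183
n=7,k=7: even sum, acc = 183+49 = 232

232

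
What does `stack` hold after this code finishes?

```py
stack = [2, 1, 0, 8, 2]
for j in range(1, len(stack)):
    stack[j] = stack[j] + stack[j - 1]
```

j=1: stack[1] = 1+2 = 3 → [2, 3, 0, 8, 2]
j=2: stack[2] = 0+3 = 3 → [2, 3, 3, 8, 2]
j=3: stack[3] = 8+3 = 11 → [2, 3, 3, 11, 2]
j=4: stack[4] = 2+11 = 13 → [2, 3, 3, 11, 13]

[2, 3, 3, 11, 13]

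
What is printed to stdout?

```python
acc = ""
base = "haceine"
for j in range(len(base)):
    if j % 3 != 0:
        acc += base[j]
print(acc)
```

acin

j=0: skip
j=1: add 'a' → 'a'
j=2: add 'c' → 'ac'
j=3: skip
j=4: add 'i' → 'aci'
j=5: add 'n' → 'acin'
j=6: skip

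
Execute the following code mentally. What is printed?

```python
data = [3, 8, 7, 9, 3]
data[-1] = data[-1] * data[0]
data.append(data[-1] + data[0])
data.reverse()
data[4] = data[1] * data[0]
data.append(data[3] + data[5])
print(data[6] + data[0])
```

22

data[-1] = data[-1]*data[0] = 3*3 = 9 → [3, 8, 7, 9, 9]
append data[-1]+data[0] = 9+3 = 12 → [3, 8, 7, 9, 9, 12]
reverse → [12, 9, 9, 7, 8, 3]
data[4] = data[1]*data[0] = 9*12 = 108 → [12, 9, 9, 7, 108, 3]
append data[3]+data[5] = 7+3 = 10 → [12, 9, 9, 7, 108, 3, 10]
data[6]+data[0] = 10+12 = 22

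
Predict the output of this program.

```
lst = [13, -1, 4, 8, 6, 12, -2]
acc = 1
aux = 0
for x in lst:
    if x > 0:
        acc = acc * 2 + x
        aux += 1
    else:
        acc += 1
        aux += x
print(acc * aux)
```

x=13: >0, acc = 1*2+13 = 15; aux=1
x=-1: not >0, acc = 15+1 = 16; aux=0
x=4: >0, acc = 16*2+4 = 36; aux=1
x=8: >0, acc = 36*2+8 = 80; aux=2
x=6: >0, acc = 80*2+6 = 166; aux=3
x=12: >0, acc = 166*2+12 = 344; aux=4
x=-2: not >0, acc = 344+1 = 345; aux=2
acc*aux = 345*2 = 690

690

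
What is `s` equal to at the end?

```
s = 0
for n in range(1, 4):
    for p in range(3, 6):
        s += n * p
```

72

n=1,p=3: s = 0+3 = 3
n=1,p=4: s = 3+4 = 7
n=1,p=5: s = 7+5 = 12
n=2,p=3: s = 12+6 = 18
n=2,p=4: s = 18+8 = 26
n=2,p=5: s = 26+10 = 36
n=3,p=3: s = 36+9 = 45
n=3,p=4: s = 45+12 = 57
n=3,p=5: s = 57+15 = 72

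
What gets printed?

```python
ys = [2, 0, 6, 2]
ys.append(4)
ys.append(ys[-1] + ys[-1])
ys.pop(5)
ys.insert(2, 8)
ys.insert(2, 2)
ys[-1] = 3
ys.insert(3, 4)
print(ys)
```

[2, 0, 2, 4, 8, 6, 2, 3]

append 4 → [2, 0, 6, 2, 4]
append ys[-1]+ys[-1] = 4+4 = 8 → [2, 0, 6, 2, 4, 8]
pop(5) removes 8 → [2, 0, 6, 2, 4]
insert 8 at 2 → [2, 0, 8, 6, 2, 4]
insert 2 at 2 → [2, 0, 2, 8, 6, 2, 4]
ys[-1] = 3 → [2, 0, 2, 8, 6, 2, 3]
insert 4 at 3 → [2, 0, 2, 4, 8, 6, 2, 3]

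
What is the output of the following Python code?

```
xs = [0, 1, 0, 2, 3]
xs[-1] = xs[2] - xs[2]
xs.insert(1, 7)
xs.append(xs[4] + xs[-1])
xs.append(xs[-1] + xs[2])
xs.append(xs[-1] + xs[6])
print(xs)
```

[0, 7, 1, 0, 2, 0, 2, 3, 5]

xs[-1] = xs[2]-xs[2] = 0-0 = 0 → [0, 1, 0, 2, 0]
insert 7 at 1 → [0, 7, 1, 0, 2, 0]
append xs[4]+xs[-1] = 2+0 = 2 → [0, 7, 1, 0, 2, 0, 2]
append xs[-1]+xs[2] = 2+1 = 3 → [0, 7, 1, 0, 2, 0, 2, 3]
append xs[-1]+xs[6] = 3+2 = 5 → [0, 7, 1, 0, 2, 0, 2, 3, 5]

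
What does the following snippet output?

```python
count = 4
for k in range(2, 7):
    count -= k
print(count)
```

k=2: count = 4-2 = 2
k=3: count = 2-3 = -1
k=4: count = (-1)-4 = -5
k=5: count = (-5)-5 = -10
k=6: count = (-10)-6 = -16

-16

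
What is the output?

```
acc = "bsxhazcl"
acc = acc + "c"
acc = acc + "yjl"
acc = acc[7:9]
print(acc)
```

+ 'c' → 'bsxhazclc'
+ 'yjl' → 'bsxhazclcyjl'
slice [7:9] → 'lc'

lc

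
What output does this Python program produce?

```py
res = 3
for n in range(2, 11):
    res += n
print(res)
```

57

n=2: res = 3+2 = 5
n=3: res = 5+3 = 8
n=4: res = 8+4 = 12
n=5: res = 12+5 = 17
n=6: res = 17+6 = 23
n=7: res = 23+7 = 30
n=8: res = 30+8 = 38
n=9: res = 38+9 = 47
n=10: res = 47+10 = 57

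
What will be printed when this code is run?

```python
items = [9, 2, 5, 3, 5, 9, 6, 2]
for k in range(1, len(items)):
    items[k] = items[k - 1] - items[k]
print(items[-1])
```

-23

k=1: items[1] = 9-2 = 7 → [9, 7, 5, 3, 5, 9, 6, 2]
k=2: items[2] = 7-5 = 2 → [9, 7, 2, 3, 5, 9, 6, 2]
k=3: items[3] = 2-3 = -1 → [9, 7, 2, -1, 5, 9, 6, 2]
k=4: items[4] = (-1)-5 = -6 → [9, 7, 2, -1, -6, 9, 6, 2]
k=5: items[5] = (-6)-9 = -15 → [9, 7, 2, -1, -6, -15, 6, 2]
k=6: items[6] = (-15)-6 = -21 → [9, 7, 2, -1, -6, -15, -21, 2]
k=7: items[7] = (-21)-2 = -23 → [9, 7, 2, -1, -6, -15, -21, -23]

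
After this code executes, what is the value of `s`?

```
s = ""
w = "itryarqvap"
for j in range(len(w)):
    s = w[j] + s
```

j=0: prepend 'i' → 'i'
j=1: prepend 't' → 'ti'
j=2: prepend 'r' → 'rti'
j=3: prepend 'y' → 'yrti'
j=4: prepend 'a' → 'ayrti'
j=5: prepend 'r' → 'rayrti'
j=6: prepend 'q' → 'qrayrti'
j=7: prepend 'v' → 'vqrayrti'
j=8: prepend 'a' → 'avqrayrti'
j=9: prepend 'p' → 'pavqrayrti'

'pavqrayrti'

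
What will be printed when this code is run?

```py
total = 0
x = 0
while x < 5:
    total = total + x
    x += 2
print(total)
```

x=0: total = 0+0 = 0
x=2: total = 0+2 = 2
x=4: total = 2+4 = 6

6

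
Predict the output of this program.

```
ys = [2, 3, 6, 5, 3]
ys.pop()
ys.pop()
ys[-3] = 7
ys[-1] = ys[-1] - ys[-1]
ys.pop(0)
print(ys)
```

pop() removes 3 → [2, 3, 6, 5]
pop() removes 5 → [2, 3, 6]
ys[-3] = 7 → [7, 3, 6]
ys[-1] = ys[-1]-ys[-1] = 6-6 = 0 → [7, 3, 0]
pop(0) removes 7 → [3, 0]

[3, 0]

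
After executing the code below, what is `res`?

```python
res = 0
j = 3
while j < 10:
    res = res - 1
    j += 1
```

-7

j=3: res = 0-1 = -1
j=4: res = (-1)-1 = -2
j=5: res = (-2)-1 = -3
j=6: res = (-3)-1 = -4
j=7: res = (-4)-1 = -5
j=8: res = (-5)-1 = -6
j=9: res = (-6)-1 = -7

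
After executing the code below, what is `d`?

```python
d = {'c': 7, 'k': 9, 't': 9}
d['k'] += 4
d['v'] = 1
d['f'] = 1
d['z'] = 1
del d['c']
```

d['k'] = 9+4 = 13 → {'c': 7, 'k': 13, 't': 9}
d['v'] = 1 → {'c': 7, 'k': 13, 't': 9, 'v': 1}
d['f'] = 1 → {'c': 7, 'k': 13, 't': 9, 'v': 1, 'f': 1}
d['z'] = 1 → {'c': 7, 'k': 13, 't': 9, 'v': 1, 'f': 1, 'z': 1}
del 'c' → {'k': 13, 't': 9, 'v': 1, 'f': 1, 'z': 1}

{'k': 13, 't': 9, 'v': 1, 'f': 1, 'z': 1}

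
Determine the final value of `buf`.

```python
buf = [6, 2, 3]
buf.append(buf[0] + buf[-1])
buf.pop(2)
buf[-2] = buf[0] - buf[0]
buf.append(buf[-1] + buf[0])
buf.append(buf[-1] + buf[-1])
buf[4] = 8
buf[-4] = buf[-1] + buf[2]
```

append buf[0]+buf[-1] = 6+3 = 9 → [6, 2, 3, 9]
pop(2) removes 3 → [6, 2, 9]
buf[-2] = buf[0]-buf[0] = 6-6 = 0 → [6, 0, 9]
append buf[-1]+buf[0] = 9+6 = 15 → [6, 0, 9, 15]
append buf[-1]+buf[-1] = 15+15 = 30 → [6, 0, 9, 15, 30]
buf[4] = 8 → [6, 0, 9, 15, 8]
buf[-4] = buf[-1]+buf[2] = 8+9 = 17 → [6, 17, 9, 15, 8]

[6, 17, 9, 15, 8]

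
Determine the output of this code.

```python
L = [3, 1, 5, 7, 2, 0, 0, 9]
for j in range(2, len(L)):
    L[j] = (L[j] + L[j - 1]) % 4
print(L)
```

[3, 1, 2, 1, 3, 3, 3, 0]

j=2: L[2] = (5+1)%4 = 2 → [3, 1, 2, 7, 2, 0, 0, 9]
j=3: L[3] = (7+2)%4 = 1 → [3, 1, 2, 1, 2, 0, 0, 9]
j=4: L[4] = (2+1)%4 = 3 → [3, 1, 2, 1, 3, 0, 0, 9]
j=5: L[5] = (0+3)%4 = 3 → [3, 1, 2, 1, 3, 3, 0, 9]
j=6: L[6] = (0+3)%4 = 3 → [3, 1, 2, 1, 3, 3, 3, 9]
j=7: L[7] = (9+3)%4 = 0 → [3, 1, 2, 1, 3, 3, 3, 0]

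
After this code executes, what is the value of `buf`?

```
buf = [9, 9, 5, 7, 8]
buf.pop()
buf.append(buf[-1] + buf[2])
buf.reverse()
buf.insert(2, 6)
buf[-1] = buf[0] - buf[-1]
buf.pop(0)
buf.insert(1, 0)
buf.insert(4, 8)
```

pop() removes 8 → [9, 9, 5, 7]
append buf[-1]+buf[2] = 7+5 = 12 → [9, 9, 5, 7, 12]
reverse → [12, 7, 5, 9, 9]
insert 6 at 2 → [12, 7, 6, 5, 9, 9]
buf[-1] = buf[0]-buf[-1] = 12-9 = 3 → [12, 7, 6, 5, 9, 3]
pop(0) removes 12 → [7, 6, 5, 9, 3]
insert 0 at 1 → [7, 0, 6, 5, 9, 3]
insert 8 at 4 → [7, 0, 6, 5, 8, 9, 3]

[7, 0, 6, 5, 8, 9, 3]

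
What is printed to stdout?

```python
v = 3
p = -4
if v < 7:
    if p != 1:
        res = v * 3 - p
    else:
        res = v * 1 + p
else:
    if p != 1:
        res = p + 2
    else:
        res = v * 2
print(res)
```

13

v=3, p=-4
v < 7 is True; p != 1 is True
→ res = v * 3 - p = 13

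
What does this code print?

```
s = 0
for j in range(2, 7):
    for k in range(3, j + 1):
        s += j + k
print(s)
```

90

j=3,k=3: s = 0+6 = 6
j=4,k=3: s = 6+7 = 13
j=4,k=4: s = 13+8 = 21
j=5,k=3: s = 21+8 = 29
j=5,k=4: s = 29+9 = 38
j=5,k=5: s = 38+10 = 48
j=6,k=3: s = 48+9 = 57
j=6,k=4: s = 57+10 = 67
j=6,k=5: s = 67+11 = 78
j=6,k=6: s = 78+12 = 90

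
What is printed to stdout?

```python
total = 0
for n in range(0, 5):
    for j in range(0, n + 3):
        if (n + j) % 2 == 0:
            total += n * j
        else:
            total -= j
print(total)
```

n=0,j=0: even sum, total = 0+0 = 0
n=0,j=1: odd sum, total = 0-1 = -1
n=0,j=2: even sum, total = (-1)+0 = -1
n=1,j=0: odd sum, total = (-1)-0 = -1
n=1,j=1: even sum, total = (-1)+1 = 0
n=1,j=2: odd sum, total = 0-2 = -2
n=1,j=3: even sum, total = (-2)+3 = 1
n=2,j=0: even sum, total = 1+0 = 1
n=2,j=1: odd sum, total = 1-1 = 0
n=2,j=2: even sum, total = 0+4 = 4
n=2,j=3: odd sum, total = 4-3 = 1
n=2,j=4: even sum, total = 1+8 = 9
n=3,j=0: odd sum, total = 9-0 = 9
n=3,j=1: even sum, total = 9+3 = 12
n=3,j=2: odd sum, total = 12-2 = 10
n=3,j=3: even sum, total = 10+9 = 19
n=3,j=4: odd sum, total = 19-4 = 15
n=3,j=5: even sum, total = 15+15 = 30
n=4,j=0: even sum, total = 30+0 = 30
n=4,j=1: odd sum, total = 30-1 = 29
n=4,j=2: even sum, total = 29+8 = 37
n=4,j=3: odd sum, total = 37-3 = 34
n=4,j=4: even sum, total = 34+16 = 50
n=4,j=5: odd sum, total = 50-5 = 45
n=4,j=6: even sum, total = 45+24 = 69

69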